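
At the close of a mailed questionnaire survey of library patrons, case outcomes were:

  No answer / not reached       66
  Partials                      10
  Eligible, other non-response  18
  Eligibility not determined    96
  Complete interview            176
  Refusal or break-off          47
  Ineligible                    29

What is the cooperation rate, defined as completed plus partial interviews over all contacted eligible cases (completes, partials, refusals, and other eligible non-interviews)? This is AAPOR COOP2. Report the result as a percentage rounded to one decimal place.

Num = 176 + 10 = 186
Denom = 176 + 10 + 47 + 18 = 251
COOP2 = 186 / 251 = 0.7410

74.1%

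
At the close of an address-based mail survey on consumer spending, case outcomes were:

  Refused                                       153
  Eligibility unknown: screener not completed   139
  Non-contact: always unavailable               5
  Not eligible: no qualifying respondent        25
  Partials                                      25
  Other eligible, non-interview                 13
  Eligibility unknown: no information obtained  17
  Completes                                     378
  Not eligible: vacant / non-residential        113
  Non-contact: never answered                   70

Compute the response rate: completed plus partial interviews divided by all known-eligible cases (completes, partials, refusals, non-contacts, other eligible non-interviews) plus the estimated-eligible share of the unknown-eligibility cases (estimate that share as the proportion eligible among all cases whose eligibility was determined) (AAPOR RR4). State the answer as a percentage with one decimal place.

52.2%

No answer / not reached = 70 + 5 = 75
Eligibility not determined = 139 + 17 = 156
Not eligible = 25 + 113 = 138
Top → 378 + 25 = 403
Eligible (known) → 378 + 25 + 153 + 75 + 13 = 644
e = 644 / (644 + 138) = 644 / 782 = 0.8235
Estimated eligible among unknowns → 0.8235 × 156 = 128.47
Denom → 644 + 128.47 = 772.47
RR4 = 403 / 772.47 = 0.5217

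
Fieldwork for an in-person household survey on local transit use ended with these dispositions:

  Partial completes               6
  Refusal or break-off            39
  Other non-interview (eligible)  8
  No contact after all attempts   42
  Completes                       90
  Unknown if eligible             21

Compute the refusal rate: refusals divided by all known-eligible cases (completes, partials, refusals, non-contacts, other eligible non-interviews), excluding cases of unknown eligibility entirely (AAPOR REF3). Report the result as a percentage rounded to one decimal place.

21.1%

Numerator → 39
Denominator → 90 + 6 + 39 + 42 + 8 = 185
REF3 = 39 / 185 = 0.2108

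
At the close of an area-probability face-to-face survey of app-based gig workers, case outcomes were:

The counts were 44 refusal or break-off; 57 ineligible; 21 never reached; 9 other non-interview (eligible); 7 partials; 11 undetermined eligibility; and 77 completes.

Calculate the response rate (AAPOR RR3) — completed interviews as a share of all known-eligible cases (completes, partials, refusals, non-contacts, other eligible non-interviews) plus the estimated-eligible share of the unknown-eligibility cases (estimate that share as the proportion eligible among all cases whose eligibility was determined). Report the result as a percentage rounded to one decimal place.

46.4%

Numerator → 77
Eligible (known) → 77 + 7 + 44 + 21 + 9 = 158
e = 158 / (158 + 57) = 158 / 215 = 0.7349
e × U → 0.7349 × 11 = 8.08
Denom → 158 + 8.08 = 166.08
RR3 = 77 / 166.08 = 0.4636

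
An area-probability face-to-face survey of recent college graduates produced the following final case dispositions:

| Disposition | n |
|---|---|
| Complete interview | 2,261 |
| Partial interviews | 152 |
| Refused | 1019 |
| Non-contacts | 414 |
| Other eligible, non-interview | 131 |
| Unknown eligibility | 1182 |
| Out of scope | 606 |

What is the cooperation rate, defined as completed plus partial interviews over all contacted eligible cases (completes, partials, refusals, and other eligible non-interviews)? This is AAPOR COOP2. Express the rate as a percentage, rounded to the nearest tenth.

67.7%

Top = 2261 + 152 = 2413
Denom = 2261 + 152 + 1019 + 131 = 3563
COOP2 = 2413 / 3563 = 0.6772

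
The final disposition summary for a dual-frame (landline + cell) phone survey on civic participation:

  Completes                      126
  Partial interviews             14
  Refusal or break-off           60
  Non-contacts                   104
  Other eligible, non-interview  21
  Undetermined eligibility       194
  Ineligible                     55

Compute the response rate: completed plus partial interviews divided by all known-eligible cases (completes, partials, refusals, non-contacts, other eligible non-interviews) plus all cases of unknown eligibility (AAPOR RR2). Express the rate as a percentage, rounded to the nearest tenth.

27.0%

Top = 126 + 14 = 140
Base = 126 + 14 + 60 + 104 + 21 + 194 = 519
RR2 = 140 / 519 = 0.2697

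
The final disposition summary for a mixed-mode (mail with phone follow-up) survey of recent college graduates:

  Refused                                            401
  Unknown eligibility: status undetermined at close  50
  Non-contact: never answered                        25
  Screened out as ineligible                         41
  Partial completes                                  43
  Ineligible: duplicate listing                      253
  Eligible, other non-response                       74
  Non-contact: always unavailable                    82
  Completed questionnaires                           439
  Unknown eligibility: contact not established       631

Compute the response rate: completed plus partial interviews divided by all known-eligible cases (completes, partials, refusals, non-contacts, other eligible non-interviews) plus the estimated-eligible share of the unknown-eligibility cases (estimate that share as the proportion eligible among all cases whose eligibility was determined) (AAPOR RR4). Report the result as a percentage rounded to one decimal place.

No answer / not reached = 25 + 82 = 107
Unknown eligibility = 631 + 50 = 681
Screened out, ineligible = 41 + 253 = 294
Num → 439 + 43 = 482
Determined eligible → 439 + 43 + 401 + 107 + 74 = 1064
e = 1064 / (1064 + 294) = 1064 / 1358 = 0.7835
e × U → 0.7835 × 681 = 533.56
Denominator → 1064 + 533.56 = 1597.56
RR4 = 482 / 1597.56 = 0.3017

30.2%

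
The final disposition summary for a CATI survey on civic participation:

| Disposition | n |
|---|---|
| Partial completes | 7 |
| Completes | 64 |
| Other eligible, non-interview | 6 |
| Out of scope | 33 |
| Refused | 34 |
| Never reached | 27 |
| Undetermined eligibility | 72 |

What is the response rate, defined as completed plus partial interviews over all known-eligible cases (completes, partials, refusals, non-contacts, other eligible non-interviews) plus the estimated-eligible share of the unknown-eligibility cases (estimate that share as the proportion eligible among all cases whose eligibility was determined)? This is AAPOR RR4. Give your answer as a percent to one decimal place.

Top = 64 + 7 = 71
Determined eligible = 64 + 7 + 34 + 27 + 6 = 138
e = 138 / (138 + 33) = 138 / 171 = 0.8070
Eligible share of unknowns = 0.8070 × 72 = 58.10
Denom = 138 + 58.10 = 196.10
RR4 = 71 / 196.10 = 0.3621

36.2%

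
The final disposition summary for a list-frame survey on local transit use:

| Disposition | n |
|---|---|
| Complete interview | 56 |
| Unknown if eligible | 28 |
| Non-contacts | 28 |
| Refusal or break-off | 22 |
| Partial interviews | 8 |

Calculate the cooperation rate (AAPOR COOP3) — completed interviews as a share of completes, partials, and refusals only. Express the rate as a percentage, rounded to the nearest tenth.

Num → 56
Denom → 56 + 8 + 22 = 86
COOP3 = 56 / 86 = 0.6512

65.1%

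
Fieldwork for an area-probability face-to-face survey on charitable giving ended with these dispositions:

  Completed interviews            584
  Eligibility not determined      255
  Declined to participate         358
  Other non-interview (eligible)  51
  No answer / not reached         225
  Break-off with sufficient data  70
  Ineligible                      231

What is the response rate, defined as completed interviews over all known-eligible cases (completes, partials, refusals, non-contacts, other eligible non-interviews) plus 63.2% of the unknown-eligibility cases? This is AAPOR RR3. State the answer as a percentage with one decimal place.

40.3%

Numerator: 584
Known eligible: 584 + 70 + 358 + 225 + 51 = 1288
Estimated eligible among unknowns: 0.6320 × 255 = 161.16
Base: 1288 + 161.16 = 1449.16
RR3 = 584 / 1449.16 = 0.4030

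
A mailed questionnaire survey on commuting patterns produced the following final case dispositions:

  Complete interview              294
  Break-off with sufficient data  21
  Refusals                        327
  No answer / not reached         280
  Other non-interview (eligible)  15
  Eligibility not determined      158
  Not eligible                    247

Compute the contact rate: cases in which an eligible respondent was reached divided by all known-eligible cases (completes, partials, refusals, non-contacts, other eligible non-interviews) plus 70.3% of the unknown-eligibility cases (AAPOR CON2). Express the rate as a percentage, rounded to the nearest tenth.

Numerator: 294 + 21 + 327 + 15 = 657
Known eligible: 294 + 21 + 327 + 280 + 15 = 937
Estimated eligible among unknowns: 0.7030 × 158 = 111.07
Denominator: 937 + 111.07 = 1048.07
CON2 = 657 / 1048.07 = 0.6269

62.7%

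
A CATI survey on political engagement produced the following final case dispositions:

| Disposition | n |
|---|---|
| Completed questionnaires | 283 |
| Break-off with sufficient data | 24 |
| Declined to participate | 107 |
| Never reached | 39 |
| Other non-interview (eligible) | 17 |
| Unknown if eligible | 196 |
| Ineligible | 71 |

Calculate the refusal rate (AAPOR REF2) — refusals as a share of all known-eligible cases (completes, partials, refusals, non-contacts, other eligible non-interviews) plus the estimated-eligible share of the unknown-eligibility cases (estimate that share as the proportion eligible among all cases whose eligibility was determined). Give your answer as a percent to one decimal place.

Top = 107
Eligible (known) = 283 + 24 + 107 + 39 + 17 = 470
e = 470 / (470 + 71) = 470 / 541 = 0.8688
Eligible share of unknowns = 0.8688 × 196 = 170.28
Denom = 470 + 170.28 = 640.28
REF2 = 107 / 640.28 = 0.1671

16.7%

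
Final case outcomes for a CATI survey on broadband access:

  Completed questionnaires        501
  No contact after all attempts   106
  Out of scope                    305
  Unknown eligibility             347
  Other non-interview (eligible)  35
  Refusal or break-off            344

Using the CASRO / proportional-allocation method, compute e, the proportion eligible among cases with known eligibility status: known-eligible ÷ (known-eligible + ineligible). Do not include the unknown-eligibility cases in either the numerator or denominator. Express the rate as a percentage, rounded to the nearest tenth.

Eligible (known): 501 + 344 + 106 + 35 = 986
e = 986 / (986 + 305) = 986 / 1291 = 0.7637

76.4%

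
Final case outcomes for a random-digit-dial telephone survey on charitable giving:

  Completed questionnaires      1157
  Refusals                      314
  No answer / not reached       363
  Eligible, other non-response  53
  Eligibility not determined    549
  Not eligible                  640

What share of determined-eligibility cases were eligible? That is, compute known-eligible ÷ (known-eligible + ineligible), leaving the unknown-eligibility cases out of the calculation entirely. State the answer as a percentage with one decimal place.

Known eligible: 1157 + 314 + 363 + 53 = 1887
e = 1887 / (1887 + 640) = 1887 / 2527 = 0.7467

74.7%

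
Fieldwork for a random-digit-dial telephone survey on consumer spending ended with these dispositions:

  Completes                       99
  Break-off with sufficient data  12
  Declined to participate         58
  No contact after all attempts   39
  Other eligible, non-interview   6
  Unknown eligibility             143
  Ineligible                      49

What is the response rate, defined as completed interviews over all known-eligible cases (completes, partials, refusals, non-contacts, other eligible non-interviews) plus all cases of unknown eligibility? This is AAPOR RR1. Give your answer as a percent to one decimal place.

27.7%

Top: 99
Denom: 99 + 12 + 58 + 39 + 6 + 143 = 357
RR1 = 99 / 357 = 0.2773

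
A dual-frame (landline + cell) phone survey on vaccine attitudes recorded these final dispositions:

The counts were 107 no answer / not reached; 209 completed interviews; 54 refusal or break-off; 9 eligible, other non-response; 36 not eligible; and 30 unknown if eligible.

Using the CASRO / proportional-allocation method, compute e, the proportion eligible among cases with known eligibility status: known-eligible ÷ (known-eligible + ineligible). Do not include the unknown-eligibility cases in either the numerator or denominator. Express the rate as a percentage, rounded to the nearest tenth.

91.3%

Known eligible → 209 + 54 + 107 + 9 = 379
e = 379 / (379 + 36) = 379 / 415 = 0.9133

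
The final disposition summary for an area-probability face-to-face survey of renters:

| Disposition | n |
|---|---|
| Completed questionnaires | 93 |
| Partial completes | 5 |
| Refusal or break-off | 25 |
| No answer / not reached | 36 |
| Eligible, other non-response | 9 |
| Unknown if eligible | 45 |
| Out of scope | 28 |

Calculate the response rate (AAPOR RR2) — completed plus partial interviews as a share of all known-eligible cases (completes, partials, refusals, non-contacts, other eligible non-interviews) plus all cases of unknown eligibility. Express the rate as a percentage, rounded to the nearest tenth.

46.0%

Numerator: 93 + 5 = 98
Denominator: 93 + 5 + 25 + 36 + 9 + 45 = 213
RR2 = 98 / 213 = 0.4601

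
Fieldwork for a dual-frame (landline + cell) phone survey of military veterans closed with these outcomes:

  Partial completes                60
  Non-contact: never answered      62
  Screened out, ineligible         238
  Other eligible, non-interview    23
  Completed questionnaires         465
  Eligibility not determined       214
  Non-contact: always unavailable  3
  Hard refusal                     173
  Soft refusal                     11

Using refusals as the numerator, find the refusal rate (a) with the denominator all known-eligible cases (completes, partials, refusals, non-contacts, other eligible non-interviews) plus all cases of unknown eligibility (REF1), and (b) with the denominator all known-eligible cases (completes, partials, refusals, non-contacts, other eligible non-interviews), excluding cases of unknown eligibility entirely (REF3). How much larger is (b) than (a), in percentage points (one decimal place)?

4.9

Refusal or break-off = 173 + 11 = 184
No contact after all attempts = 62 + 3 = 65
Numerator → 184
Denominator → 465 + 60 + 184 + 65 + 23 + 214 = 1011
REF1 = 184 / 1011 = 0.1820
Denominator → 465 + 60 + 184 + 65 + 23 = 797
REF3 = 184 / 797 = 0.2309
Difference = 23.09 − 18.20 = 4.89 percentage points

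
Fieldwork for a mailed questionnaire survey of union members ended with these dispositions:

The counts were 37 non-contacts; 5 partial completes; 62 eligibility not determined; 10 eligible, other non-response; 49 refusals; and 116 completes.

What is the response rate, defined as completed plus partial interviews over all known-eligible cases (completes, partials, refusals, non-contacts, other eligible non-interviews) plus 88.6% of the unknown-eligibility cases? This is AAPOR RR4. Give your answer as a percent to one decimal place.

Top = 116 + 5 = 121
Eligible (known) = 116 + 5 + 49 + 37 + 10 = 217
e × U = 0.8860 × 62 = 54.93
Base = 217 + 54.93 = 271.93
RR4 = 121 / 271.93 = 0.4450

44.5%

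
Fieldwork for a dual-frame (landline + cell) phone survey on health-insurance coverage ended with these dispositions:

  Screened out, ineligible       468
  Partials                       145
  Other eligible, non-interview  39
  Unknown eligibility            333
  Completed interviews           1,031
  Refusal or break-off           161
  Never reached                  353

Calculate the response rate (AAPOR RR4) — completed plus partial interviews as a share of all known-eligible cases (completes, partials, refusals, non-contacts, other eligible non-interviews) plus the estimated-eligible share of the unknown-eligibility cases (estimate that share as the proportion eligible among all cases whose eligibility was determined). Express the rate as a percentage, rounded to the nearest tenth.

59.1%

Top = 1031 + 145 = 1176
Known eligible = 1031 + 145 + 161 + 353 + 39 = 1729
e = 1729 / (1729 + 468) = 1729 / 2197 = 0.7870
Estimated eligible among unknowns = 0.7870 × 333 = 262.07
Base = 1729 + 262.07 = 1991.07
RR4 = 1176 / 1991.07 = 0.5906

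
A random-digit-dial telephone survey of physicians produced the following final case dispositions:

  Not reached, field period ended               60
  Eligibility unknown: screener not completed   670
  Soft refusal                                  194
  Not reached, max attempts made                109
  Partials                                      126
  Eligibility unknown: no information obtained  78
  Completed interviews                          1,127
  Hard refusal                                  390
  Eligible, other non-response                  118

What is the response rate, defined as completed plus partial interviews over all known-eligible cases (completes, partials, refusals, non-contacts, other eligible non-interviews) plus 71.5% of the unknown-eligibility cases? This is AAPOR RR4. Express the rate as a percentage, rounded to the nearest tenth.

Refusals = 390 + 194 = 584
No contact after all attempts = 60 + 109 = 169
Unknown if eligible = 670 + 78 = 748
Numerator: 1127 + 126 = 1253
Known eligible: 1127 + 126 + 584 + 169 + 118 = 2124
Eligible share of unknowns: 0.7150 × 748 = 534.82
Base: 2124 + 534.82 = 2658.82
RR4 = 1253 / 2658.82 = 0.4713

47.1%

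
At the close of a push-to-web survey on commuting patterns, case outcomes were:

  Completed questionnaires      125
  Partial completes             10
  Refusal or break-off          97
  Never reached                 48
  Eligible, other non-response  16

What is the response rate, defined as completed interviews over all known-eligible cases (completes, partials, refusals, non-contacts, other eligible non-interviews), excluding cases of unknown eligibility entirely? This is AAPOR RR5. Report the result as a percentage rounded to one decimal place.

Numerator → 125
Denominator → 125 + 10 + 97 + 48 + 16 = 296
RR5 = 125 / 296 = 0.4223

42.2%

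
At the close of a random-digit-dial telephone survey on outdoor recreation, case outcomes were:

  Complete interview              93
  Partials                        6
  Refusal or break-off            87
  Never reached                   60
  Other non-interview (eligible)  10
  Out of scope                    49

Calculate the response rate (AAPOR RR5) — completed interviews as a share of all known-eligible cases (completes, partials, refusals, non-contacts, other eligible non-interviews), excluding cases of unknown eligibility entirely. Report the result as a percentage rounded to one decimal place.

Numerator → 93
Denom → 93 + 6 + 87 + 60 + 10 = 256
RR5 = 93 / 256 = 0.3633

36.3%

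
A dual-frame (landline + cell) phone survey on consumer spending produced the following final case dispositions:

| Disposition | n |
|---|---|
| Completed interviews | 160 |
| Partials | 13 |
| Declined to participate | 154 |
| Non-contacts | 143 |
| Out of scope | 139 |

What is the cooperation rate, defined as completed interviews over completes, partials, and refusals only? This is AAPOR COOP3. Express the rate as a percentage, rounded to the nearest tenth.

Top: 160
Base: 160 + 13 + 154 = 327
COOP3 = 160 / 327 = 0.4893

48.9%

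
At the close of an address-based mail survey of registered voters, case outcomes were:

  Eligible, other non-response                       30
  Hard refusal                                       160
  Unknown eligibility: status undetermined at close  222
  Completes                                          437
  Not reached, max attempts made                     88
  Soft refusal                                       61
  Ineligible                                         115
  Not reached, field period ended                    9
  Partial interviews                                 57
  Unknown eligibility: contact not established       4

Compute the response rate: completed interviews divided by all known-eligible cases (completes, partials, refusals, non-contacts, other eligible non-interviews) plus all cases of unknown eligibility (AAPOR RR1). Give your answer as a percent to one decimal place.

Refused = 160 + 61 = 221
No answer / not reached = 9 + 88 = 97
Unknown if eligible = 4 + 222 = 226
Top → 437
Base → 437 + 57 + 221 + 97 + 30 + 226 = 1068
RR1 = 437 / 1068 = 0.4092

40.9%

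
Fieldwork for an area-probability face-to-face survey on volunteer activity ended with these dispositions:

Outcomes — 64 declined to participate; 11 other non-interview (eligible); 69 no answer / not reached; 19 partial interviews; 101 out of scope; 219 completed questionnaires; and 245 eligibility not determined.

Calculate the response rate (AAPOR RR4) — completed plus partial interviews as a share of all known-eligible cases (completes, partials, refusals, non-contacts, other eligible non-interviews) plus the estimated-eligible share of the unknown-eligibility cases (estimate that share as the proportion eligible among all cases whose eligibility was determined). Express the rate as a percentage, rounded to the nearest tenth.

41.3%

Top: 219 + 19 = 238
Eligible (known): 219 + 19 + 64 + 69 + 11 = 382
e = 382 / (382 + 101) = 382 / 483 = 0.7909
Eligible share of unknowns: 0.7909 × 245 = 193.77
Denominator: 382 + 193.77 = 575.77
RR4 = 238 / 575.77 = 0.4134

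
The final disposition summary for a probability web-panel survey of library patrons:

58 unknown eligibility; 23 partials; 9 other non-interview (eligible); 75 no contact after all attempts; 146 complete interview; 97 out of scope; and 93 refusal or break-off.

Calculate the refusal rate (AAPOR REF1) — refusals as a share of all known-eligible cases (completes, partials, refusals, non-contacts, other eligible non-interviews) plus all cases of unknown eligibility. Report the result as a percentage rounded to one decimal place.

23.0%

Numerator = 93
Denominator = 146 + 23 + 93 + 75 + 9 + 58 = 404
REF1 = 93 / 404 = 0.2302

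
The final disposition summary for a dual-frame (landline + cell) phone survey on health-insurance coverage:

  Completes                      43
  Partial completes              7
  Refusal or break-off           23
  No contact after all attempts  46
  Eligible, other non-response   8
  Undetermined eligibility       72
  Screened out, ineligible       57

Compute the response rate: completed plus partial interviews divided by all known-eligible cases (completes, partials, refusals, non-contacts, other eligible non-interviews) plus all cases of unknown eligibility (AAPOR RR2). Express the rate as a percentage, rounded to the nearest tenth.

Num = 43 + 7 = 50
Base = 43 + 7 + 23 + 46 + 8 + 72 = 199
RR2 = 50 / 199 = 0.2513

25.1%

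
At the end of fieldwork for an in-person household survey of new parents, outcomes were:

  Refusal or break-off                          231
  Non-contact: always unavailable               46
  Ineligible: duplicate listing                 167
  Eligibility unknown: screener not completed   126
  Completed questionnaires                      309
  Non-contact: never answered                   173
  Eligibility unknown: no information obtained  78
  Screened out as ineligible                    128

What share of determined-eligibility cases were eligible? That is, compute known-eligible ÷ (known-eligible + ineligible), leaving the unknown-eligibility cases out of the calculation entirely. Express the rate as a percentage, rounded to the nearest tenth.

72.0%

Never reached = 173 + 46 = 219
Unknown eligibility = 126 + 78 = 204
Not eligible = 128 + 167 = 295
Determined eligible = 309 + 231 + 219 = 759
e = 759 / (759 + 295) = 759 / 1054 = 0.7201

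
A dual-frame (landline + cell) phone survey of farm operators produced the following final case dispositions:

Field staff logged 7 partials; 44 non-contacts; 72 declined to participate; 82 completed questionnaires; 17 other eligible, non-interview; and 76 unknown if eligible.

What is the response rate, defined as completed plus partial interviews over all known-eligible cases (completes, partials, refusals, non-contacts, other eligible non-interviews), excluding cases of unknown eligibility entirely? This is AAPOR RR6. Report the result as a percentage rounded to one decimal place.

Numerator = 82 + 7 = 89
Denom = 82 + 7 + 72 + 44 + 17 = 222
RR6 = 89 / 222 = 0.4009

40.1%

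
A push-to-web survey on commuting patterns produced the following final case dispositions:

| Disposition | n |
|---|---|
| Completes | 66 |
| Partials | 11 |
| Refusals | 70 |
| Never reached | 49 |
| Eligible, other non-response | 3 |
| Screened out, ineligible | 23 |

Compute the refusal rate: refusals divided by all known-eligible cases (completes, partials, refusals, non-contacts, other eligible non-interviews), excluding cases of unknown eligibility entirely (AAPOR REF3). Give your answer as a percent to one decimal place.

Num = 70
Denom = 66 + 11 + 70 + 49 + 3 = 199
REF3 = 70 / 199 = 0.3518

35.2%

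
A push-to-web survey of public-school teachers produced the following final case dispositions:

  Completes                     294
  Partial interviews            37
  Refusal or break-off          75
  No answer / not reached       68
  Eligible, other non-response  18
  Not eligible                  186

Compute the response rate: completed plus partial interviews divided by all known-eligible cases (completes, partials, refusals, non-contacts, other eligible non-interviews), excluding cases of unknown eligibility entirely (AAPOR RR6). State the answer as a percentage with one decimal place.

Numerator = 294 + 37 = 331
Denominator = 294 + 37 + 75 + 68 + 18 = 492
RR6 = 331 / 492 = 0.6728

67.3%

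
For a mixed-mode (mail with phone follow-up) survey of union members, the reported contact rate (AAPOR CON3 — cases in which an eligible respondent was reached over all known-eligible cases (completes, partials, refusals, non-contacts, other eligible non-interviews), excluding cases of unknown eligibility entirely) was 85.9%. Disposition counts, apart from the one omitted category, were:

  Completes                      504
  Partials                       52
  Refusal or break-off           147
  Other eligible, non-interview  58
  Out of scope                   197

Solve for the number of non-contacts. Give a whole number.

Num → 504 + 52 + 147 + 58 = 761
CON3 = 761 / D = 0.859
D = 761 / 0.859 = 885.9
Remaining denominator categories sum to 761
non-contacts = 885.9 − 761 ≈ 125

125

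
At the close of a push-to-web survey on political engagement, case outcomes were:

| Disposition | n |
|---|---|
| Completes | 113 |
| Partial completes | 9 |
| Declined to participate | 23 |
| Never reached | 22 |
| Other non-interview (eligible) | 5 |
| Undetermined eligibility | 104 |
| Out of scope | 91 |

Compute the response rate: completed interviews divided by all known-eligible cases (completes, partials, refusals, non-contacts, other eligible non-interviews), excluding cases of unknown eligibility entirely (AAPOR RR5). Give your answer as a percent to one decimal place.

Numerator → 113
Denominator → 113 + 9 + 23 + 22 + 5 = 172
RR5 = 113 / 172 = 0.6570

65.7%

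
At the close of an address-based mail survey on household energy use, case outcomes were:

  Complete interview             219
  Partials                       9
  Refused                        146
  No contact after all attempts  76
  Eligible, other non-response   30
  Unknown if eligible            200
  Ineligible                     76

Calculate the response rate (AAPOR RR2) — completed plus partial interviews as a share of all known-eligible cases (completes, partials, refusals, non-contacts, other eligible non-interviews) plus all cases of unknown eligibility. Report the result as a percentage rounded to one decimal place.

Numerator: 219 + 9 = 228
Denom: 219 + 9 + 146 + 76 + 30 + 200 = 680
RR2 = 228 / 680 = 0.3353

33.5%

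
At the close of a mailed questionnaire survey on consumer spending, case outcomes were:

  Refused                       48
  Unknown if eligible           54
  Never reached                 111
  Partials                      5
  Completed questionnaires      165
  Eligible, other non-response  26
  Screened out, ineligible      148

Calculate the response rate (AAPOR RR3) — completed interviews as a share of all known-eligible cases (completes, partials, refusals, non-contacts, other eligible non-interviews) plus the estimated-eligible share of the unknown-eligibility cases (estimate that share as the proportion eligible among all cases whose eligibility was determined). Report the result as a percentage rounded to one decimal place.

Numerator: 165
Known eligible: 165 + 5 + 48 + 111 + 26 = 355
e = 355 / (355 + 148) = 355 / 503 = 0.7058
e × U: 0.7058 × 54 = 38.11
Denominator: 355 + 38.11 = 393.11
RR3 = 165 / 393.11 = 0.4197

42.0%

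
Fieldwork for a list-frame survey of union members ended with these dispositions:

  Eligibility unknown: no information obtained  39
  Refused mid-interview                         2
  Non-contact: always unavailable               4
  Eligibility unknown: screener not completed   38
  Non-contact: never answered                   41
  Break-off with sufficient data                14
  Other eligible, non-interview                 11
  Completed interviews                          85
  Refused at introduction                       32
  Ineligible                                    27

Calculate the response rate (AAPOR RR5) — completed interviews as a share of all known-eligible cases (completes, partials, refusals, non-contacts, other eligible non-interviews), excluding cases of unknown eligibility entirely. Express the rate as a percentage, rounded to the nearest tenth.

Refused = 32 + 2 = 34
No contact after all attempts = 41 + 4 = 45
Unknown if eligible = 38 + 39 = 77
Num → 85
Denominator → 85 + 14 + 34 + 45 + 11 = 189
RR5 = 85 / 189 = 0.4497

45.0%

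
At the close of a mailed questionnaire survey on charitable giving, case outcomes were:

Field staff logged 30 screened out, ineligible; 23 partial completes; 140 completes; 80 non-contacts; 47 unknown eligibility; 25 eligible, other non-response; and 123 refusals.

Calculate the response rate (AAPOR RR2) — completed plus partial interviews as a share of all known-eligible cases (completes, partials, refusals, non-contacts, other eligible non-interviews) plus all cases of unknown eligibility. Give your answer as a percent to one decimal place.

Numerator: 140 + 23 = 163
Denom: 140 + 23 + 123 + 80 + 25 + 47 = 438
RR2 = 163 / 438 = 0.3721

37.2%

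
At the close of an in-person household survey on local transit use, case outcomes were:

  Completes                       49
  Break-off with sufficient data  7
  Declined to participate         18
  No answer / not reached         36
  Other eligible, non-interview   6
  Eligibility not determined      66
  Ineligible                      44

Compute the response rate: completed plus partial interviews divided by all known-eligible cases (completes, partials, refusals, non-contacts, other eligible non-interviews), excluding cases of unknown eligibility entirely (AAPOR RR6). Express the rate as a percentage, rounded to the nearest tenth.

48.3%

Num = 49 + 7 = 56
Base = 49 + 7 + 18 + 36 + 6 = 116
RR6 = 56 / 116 = 0.4828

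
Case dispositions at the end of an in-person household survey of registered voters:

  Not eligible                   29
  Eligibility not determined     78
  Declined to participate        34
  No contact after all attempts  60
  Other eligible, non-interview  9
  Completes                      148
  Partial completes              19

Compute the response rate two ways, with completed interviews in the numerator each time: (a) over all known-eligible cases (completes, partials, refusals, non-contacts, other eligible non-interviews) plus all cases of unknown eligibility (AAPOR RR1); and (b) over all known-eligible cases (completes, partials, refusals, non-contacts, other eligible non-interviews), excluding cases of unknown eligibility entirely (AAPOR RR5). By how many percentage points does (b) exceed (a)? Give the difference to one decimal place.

12.3

Num: 148
Base: 148 + 19 + 34 + 60 + 9 + 78 = 348
RR1 = 148 / 348 = 0.4253
Base: 148 + 19 + 34 + 60 + 9 = 270
RR5 = 148 / 270 = 0.5481
Difference = 54.81 − 42.53 = 12.28 percentage points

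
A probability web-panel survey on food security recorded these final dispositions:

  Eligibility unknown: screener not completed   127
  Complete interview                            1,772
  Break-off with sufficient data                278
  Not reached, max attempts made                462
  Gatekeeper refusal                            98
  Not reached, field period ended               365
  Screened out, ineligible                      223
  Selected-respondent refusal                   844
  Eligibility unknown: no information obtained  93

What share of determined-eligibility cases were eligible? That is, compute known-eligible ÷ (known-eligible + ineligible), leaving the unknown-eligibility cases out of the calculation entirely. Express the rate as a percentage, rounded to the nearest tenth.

94.5%

Refused = 98 + 844 = 942
Non-contacts = 365 + 462 = 827
Eligibility not determined = 127 + 93 = 220
Determined eligible = 1772 + 278 + 942 + 827 = 3819
e = 3819 / (3819 + 223) = 3819 / 4042 = 0.9448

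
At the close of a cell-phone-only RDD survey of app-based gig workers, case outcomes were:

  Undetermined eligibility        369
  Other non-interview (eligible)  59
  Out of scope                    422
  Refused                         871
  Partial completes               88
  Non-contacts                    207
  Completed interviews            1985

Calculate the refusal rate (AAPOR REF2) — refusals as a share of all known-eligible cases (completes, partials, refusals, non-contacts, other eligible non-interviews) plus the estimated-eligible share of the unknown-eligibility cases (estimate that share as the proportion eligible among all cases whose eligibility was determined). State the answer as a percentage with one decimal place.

24.6%

Numerator: 871
Determined eligible: 1985 + 88 + 871 + 207 + 59 = 3210
e = 3210 / (3210 + 422) = 3210 / 3632 = 0.8838
e × U: 0.8838 × 369 = 326.12
Base: 3210 + 326.12 = 3536.12
REF2 = 871 / 3536.12 = 0.2463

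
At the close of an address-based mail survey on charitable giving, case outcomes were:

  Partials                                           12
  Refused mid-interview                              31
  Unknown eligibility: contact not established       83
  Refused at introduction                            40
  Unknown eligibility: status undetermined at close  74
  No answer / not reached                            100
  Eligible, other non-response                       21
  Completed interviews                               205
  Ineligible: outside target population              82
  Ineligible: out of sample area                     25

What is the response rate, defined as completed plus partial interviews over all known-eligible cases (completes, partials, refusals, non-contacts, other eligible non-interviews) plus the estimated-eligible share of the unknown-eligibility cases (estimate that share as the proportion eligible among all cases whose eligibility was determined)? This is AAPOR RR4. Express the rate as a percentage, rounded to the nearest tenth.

40.7%

Refusal or break-off = 40 + 31 = 71
Unknown if eligible = 83 + 74 = 157
Ineligible = 82 + 25 = 107
Num = 205 + 12 = 217
Known eligible = 205 + 12 + 71 + 100 + 21 = 409
e = 409 / (409 + 107) = 409 / 516 = 0.7926
Eligible share of unknowns = 0.7926 × 157 = 124.44
Base = 409 + 124.44 = 533.44
RR4 = 217 / 533.44 = 0.4068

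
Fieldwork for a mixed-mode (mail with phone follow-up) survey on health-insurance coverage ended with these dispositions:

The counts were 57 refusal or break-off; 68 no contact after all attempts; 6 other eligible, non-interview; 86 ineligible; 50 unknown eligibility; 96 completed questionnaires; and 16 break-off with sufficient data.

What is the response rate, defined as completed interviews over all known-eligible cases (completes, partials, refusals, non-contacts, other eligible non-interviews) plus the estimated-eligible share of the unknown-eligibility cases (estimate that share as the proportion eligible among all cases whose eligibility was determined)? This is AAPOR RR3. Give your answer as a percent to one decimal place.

Top = 96
Determined eligible = 96 + 16 + 57 + 68 + 6 = 243
e = 243 / (243 + 86) = 243 / 329 = 0.7386
Eligible share of unknowns = 0.7386 × 50 = 36.93
Base = 243 + 36.93 = 279.93
RR3 = 96 / 279.93 = 0.3429

34.3%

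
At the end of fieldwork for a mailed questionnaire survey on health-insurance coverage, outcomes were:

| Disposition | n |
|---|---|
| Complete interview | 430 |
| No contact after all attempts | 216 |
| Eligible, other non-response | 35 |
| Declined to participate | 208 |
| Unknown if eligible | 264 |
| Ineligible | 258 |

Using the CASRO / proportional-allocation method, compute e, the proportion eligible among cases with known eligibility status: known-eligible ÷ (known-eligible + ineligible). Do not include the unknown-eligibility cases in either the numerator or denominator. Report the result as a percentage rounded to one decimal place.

Eligible (known): 430 + 208 + 216 + 35 = 889
e = 889 / (889 + 258) = 889 / 1147 = 0.7751

77.5%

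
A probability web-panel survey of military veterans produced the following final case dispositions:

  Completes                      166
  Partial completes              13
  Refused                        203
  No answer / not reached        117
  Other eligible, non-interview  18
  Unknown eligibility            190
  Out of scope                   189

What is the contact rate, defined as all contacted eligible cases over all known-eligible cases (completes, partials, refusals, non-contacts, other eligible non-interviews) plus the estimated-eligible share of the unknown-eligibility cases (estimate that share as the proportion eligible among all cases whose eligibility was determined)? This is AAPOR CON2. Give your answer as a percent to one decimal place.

61.0%

Num → 166 + 13 + 203 + 18 = 400
Known eligible → 166 + 13 + 203 + 117 + 18 = 517
e = 517 / (517 + 189) = 517 / 706 = 0.7323
Estimated eligible among unknowns → 0.7323 × 190 = 139.14
Base → 517 + 139.14 = 656.14
CON2 = 400 / 656.14 = 0.6096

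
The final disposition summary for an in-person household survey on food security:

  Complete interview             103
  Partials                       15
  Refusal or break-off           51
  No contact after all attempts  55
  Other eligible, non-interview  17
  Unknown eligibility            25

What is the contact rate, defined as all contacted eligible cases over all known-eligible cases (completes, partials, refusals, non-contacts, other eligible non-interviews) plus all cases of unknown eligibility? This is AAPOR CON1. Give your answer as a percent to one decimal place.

Num → 103 + 15 + 51 + 17 = 186
Denominator → 103 + 15 + 51 + 55 + 17 + 25 = 266
CON1 = 186 / 266 = 0.6992

69.9%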